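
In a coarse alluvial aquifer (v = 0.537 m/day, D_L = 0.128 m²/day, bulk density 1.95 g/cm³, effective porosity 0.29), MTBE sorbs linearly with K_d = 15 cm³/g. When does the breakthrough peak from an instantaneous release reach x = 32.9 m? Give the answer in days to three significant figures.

Retardation factor R = 1 + ρ_b·K_d/n = 1 + 1.95 × 15/0.29 = 101.9.
Sorption retards both mechanisms: v_R = v/R = 0.005270 m/day, D_R = D/R = 0.001256 m²/day.
Peak time from v_R²t² + 2D_R t − x² = 0: t = (√(D_R² + v_R²x²) − D_R)/v_R².
√(D_R² + v_R²x²) = √(0.001256² + 0.005270² × 32.9²) = 0.1734; v_R² = 2.777e-05.
t = (0.1734 − 0.001256)/2.777e-05 = 6200 days.

6200 days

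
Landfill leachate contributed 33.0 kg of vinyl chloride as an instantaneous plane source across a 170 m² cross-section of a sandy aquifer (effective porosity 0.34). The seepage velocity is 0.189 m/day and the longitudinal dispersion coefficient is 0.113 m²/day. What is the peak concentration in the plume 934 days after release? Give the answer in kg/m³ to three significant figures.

0.0157 kg/m³

The peak of an instantaneous 1D plume sits at x = vt; there the Gaussian factor is 1 and C_max = M/(n_e·A·√(4πDt)), where n_e·A is the pore area the mass is dissolved in.
√(4πDt) = √(4π × 0.113 × 934) = 36.42 m, so C_max = 33.0/(0.34 × 170 × 36.42) = 0.0157 kg/m³.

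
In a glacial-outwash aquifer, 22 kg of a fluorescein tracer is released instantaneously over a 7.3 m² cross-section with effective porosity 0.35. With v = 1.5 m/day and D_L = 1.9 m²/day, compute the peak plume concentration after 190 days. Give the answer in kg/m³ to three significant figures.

The peak of an instantaneous 1D plume sits at x = vt; there the Gaussian factor is 1 and C_max = M/(n_e·A·√(4πDt)), where n_e·A is the pore area the mass is dissolved in.
√(4πDt) = √(4π × 1.9 × 190) = 67.35 m, so C_max = 22/(0.35 × 7.3 × 67.35) = 0.128 kg/m³.

0.128 kg/m³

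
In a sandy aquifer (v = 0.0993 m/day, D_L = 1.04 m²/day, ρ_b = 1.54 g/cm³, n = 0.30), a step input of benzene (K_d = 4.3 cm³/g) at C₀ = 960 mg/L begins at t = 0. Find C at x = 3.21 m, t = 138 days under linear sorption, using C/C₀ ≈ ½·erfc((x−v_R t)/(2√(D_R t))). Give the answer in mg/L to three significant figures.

Retardation factor R = 1 + ρ_b·K_d/n = 1 + 1.54 × 4.3/0.30 = 23.07.
Sorption retards both mechanisms: v_R = v/R = 0.004304 m/day, D_R = D/R = 0.04508 m²/day.
v_R·t = 0.004304 × 138 = 0.593952 m; 2√(D_R t) = 4.988 m; argument = (3.21 − 0.593952)/4.988 = 0.5245.
C = C₀ × ½·erfc(0.5245) = 960 × 0.2291 = 220 mg/L.

220 mg/L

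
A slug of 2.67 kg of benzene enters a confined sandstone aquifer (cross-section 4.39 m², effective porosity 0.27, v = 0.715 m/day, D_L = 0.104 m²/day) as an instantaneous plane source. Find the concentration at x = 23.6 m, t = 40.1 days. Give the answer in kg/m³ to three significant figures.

0.0666 kg/m³

For an instantaneous plane source, C(x,t) = M/(n_e·A·√(4πDt)) · exp(−(x−vt)²/(4Dt)), with n_e·A the pore (flow) area.
Plume center vt = 0.715 × 40.1 = 28.6715 m, so the well at 23.6 m is 5.0715 m upgradient of the peak.
√(4πDt) = 7.239 m, giving peak height M/(n_e·A·√(4πDt)) = 2.67/(0.27 × 4.39 × 7.239) = 0.3112 kg/m³.
(x−vt)²/(4Dt) = (-5.0715)²/(4 × 0.104 × 40.1) = 1.542; exp(−1.542) = 0.2140.
C = 0.3112 × 0.2140 = 0.0666 kg/m³.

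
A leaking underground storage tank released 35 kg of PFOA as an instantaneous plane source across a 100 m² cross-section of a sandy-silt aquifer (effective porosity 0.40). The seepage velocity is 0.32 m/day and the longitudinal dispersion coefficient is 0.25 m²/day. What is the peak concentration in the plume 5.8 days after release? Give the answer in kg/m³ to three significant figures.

The peak of an instantaneous 1D plume sits at x = vt; there the Gaussian factor is 1 and C_max = M/(n_e·A·√(4πDt)), where n_e·A is the pore area the mass is dissolved in.
√(4πDt) = √(4π × 0.25 × 5.8) = 4.269 m, so C_max = 35/(0.40 × 100 × 4.269) = 0.205 kg/m³.

0.205 kg/m³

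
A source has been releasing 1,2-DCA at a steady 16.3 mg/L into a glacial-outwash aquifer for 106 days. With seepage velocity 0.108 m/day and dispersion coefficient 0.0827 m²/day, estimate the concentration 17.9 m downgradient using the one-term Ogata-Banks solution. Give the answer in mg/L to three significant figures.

1.01 mg/L

For a continuous step input, C/C₀ ≈ ½·erfc((x−vt)/(2√(Dt))).
vt = 0.108 × 106 = 11.448 m and 2√(Dt) = 2√(0.0827 × 106) = 5.922 m.
Argument (x−vt)/(2√(Dt)) = (17.9 − 11.448)/5.922 = 1.089; ½·erfc(1.089) = 0.06177.
C = 16.3 × 0.06177 = 1.01 mg/L.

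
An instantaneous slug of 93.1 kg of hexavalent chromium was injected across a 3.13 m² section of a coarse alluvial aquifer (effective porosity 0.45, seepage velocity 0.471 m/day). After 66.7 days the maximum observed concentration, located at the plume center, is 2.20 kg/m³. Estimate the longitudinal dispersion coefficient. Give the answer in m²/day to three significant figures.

At the plume center C_max = M/(n_e·A·√(4πDt)), so D = M²/(4πt·(n_e·A·C_max)²).
n_e·A·C_max = 0.45 × 3.13 × 2.20 = 3.099 kg/m.
D = 93.1²/(4π × 66.7 × 3.099²) = 1.08 m²/day.

1.08 m²/day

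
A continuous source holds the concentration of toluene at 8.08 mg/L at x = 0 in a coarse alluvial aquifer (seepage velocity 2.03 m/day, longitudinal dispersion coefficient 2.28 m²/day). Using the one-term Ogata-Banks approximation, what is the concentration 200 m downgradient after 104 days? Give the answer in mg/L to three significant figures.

For a continuous step input, C/C₀ ≈ ½·erfc((x−vt)/(2√(Dt))).
vt = 2.03 × 104 = 211.12 m and 2√(Dt) = 2√(2.28 × 104) = 30.80 m.
Argument (x−vt)/(2√(Dt)) = (200 − 211.12)/30.80 = -0.3610; ½·erfc(-0.3610) = 0.6952.
C = 8.08 × 0.6952 = 5.62 mg/L.

5.62 mg/L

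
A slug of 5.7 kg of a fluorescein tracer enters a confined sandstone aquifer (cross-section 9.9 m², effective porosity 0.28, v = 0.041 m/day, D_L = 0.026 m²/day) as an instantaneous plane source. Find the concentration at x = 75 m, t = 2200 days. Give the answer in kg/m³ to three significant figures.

For an instantaneous plane source, C(x,t) = M/(n_e·A·√(4πDt)) · exp(−(x−vt)²/(4Dt)), with n_e·A the pore (flow) area.
Plume center vt = 0.041 × 2200 = 90.2 m, so the well at 75 m is 15.2 m upgradient of the peak.
√(4πDt) = 26.81 m, giving peak height M/(n_e·A·√(4πDt)) = 5.7/(0.28 × 9.9 × 26.81) = 0.07670 kg/m³.
(x−vt)²/(4Dt) = (-15.2)²/(4 × 0.026 × 2200) = 1.010; exp(−1.010) = 0.3642.
C = 0.07670 × 0.3642 = 0.0279 kg/m³.

0.0279 kg/m³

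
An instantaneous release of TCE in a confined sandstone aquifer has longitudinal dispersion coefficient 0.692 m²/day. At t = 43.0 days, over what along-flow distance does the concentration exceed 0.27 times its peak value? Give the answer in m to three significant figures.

The plume is Gaussian with σ = √(2Dt) = √(2 × 0.692 × 43.0) = 7.714 m.
C/C_peak = exp(−Δx²/(2σ²)) = 0.27 ⇒ Δx = σ·√(−2 ln 0.27) = 7.714 × 1.618 = 12.48 m.
Width = 2Δx = 25.0 m.

25.0 m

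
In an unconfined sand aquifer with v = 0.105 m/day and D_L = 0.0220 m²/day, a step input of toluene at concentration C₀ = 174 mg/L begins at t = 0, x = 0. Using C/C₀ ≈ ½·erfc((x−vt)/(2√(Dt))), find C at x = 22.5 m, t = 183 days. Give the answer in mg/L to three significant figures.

For a continuous step input, C/C₀ ≈ ½·erfc((x−vt)/(2√(Dt))).
vt = 0.105 × 183 = 19.215 m and 2√(Dt) = 2√(0.0220 × 183) = 4.013 m.
Argument (x−vt)/(2√(Dt)) = (22.5 − 19.215)/4.013 = 0.8186; ½·erfc(0.8186) = 0.1235.
C = 174 × 0.1235 = 21.5 mg/L.

21.5 mg/L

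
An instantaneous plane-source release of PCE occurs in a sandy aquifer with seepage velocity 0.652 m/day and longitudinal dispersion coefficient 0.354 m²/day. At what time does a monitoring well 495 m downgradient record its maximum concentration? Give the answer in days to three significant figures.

For the 1D instantaneous-source solution, setting ∂C/∂t = 0 at fixed x gives v²t² + 2Dt − x² = 0, so t = (√(D² + v²x²) − D)/v².
√(D² + v²x²) = √(0.354² + 0.652² × 495²) = 322.7; v² = 0.425104.
t = (322.7 − 0.354)/0.425104 = 758 days (vs. the pure-advection estimate x/v = 759 d).

758 days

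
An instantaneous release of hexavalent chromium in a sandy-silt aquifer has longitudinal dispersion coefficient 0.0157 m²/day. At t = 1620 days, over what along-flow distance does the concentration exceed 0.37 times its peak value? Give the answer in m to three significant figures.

The plume is Gaussian with σ = √(2Dt) = √(2 × 0.0157 × 1620) = 7.132 m.
C/C_peak = exp(−Δx²/(2σ²)) = 0.37 ⇒ Δx = σ·√(−2 ln 0.37) = 7.132 × 1.410 = 10.06 m.
Width = 2Δx = 20.1 m.

20.1 m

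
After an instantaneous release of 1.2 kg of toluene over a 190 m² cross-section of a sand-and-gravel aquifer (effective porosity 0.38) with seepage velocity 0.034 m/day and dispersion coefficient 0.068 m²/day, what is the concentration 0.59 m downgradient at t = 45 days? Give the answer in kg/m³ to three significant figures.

0.00249 kg/m³

For an instantaneous plane source, C(x,t) = M/(n_e·A·√(4πDt)) · exp(−(x−vt)²/(4Dt)), with n_e·A the pore (flow) area.
Plume center vt = 0.034 × 45 = 1.53 m, so the well at 0.59 m is 0.94 m upgradient of the peak.
√(4πDt) = 6.201 m, giving peak height M/(n_e·A·√(4πDt)) = 1.2/(0.38 × 190 × 6.201) = 0.002680 kg/m³.
(x−vt)²/(4Dt) = (-0.94)²/(4 × 0.068 × 45) = 0.07219; exp(−0.07219) = 0.9304.
C = 0.002680 × 0.9304 = 0.00249 kg/m³.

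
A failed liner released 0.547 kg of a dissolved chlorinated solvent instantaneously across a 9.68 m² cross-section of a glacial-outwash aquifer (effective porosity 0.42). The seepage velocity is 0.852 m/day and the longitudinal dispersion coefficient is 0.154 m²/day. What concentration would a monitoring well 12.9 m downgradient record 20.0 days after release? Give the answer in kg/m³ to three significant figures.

0.00538 kg/m³

For an instantaneous plane source, C(x,t) = M/(n_e·A·√(4πDt)) · exp(−(x−vt)²/(4Dt)), with n_e·A the pore (flow) area.
Plume center vt = 0.852 × 20.0 = 17.04 m, so the well at 12.9 m is 4.14 m upgradient of the peak.
√(4πDt) = 6.221 m, giving peak height M/(n_e·A·√(4πDt)) = 0.547/(0.42 × 9.68 × 6.221) = 0.02163 kg/m³.
(x−vt)²/(4Dt) = (-4.14)²/(4 × 0.154 × 20.0) = 1.391; exp(−1.391) = 0.2488.
C = 0.02163 × 0.2488 = 0.00538 kg/m³.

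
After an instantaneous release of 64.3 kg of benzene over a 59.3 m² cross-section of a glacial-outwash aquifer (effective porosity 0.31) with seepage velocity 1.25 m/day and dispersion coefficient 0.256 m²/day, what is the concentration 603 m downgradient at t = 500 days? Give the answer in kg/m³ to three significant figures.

For an instantaneous plane source, C(x,t) = M/(n_e·A·√(4πDt)) · exp(−(x−vt)²/(4Dt)), with n_e·A the pore (flow) area.
Plume center vt = 1.25 × 500 = 625 m, so the well at 603 m is 22 m upgradient of the peak.
√(4πDt) = 40.11 m, giving peak height M/(n_e·A·√(4πDt)) = 64.3/(0.31 × 59.3 × 40.11) = 0.08721 kg/m³.
(x−vt)²/(4Dt) = (-22)²/(4 × 0.256 × 500) = 0.9453; exp(−0.9453) = 0.3886.
C = 0.08721 × 0.3886 = 0.0339 kg/m³.

0.0339 kg/m³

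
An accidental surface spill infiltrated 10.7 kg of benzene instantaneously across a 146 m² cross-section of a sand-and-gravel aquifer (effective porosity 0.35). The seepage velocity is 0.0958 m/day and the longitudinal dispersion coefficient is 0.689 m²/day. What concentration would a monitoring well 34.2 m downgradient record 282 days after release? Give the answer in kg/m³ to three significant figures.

0.00397 kg/m³

For an instantaneous plane source, C(x,t) = M/(n_e·A·√(4πDt)) · exp(−(x−vt)²/(4Dt)), with n_e·A the pore (flow) area.
Plume center vt = 0.0958 × 282 = 27.0156 m, so the well at 34.2 m is 7.1844 m downgradient of the peak.
√(4πDt) = 49.41 m, giving peak height M/(n_e·A·√(4πDt)) = 10.7/(0.35 × 146 × 49.41) = 0.004238 kg/m³.
(x−vt)²/(4Dt) = (7.1844)²/(4 × 0.689 × 282) = 0.06641; exp(−0.06641) = 0.9357.
C = 0.004238 × 0.9357 = 0.00397 kg/m³.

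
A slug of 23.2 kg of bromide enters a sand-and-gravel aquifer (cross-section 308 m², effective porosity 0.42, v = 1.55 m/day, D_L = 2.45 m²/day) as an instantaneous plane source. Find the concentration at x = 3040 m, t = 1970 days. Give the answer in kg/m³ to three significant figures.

For an instantaneous plane source, C(x,t) = M/(n_e·A·√(4πDt)) · exp(−(x−vt)²/(4Dt)), with n_e·A the pore (flow) area.
Plume center vt = 1.55 × 1970 = 3053.5 m, so the well at 3040 m is 13.5 m upgradient of the peak.
√(4πDt) = 246.3 m, giving peak height M/(n_e·A·√(4πDt)) = 23.2/(0.42 × 308 × 246.3) = 0.0007282 kg/m³.
(x−vt)²/(4Dt) = (-13.5)²/(4 × 2.45 × 1970) = 0.009440; exp(−0.009440) = 0.9906.
C = 0.0007282 × 0.9906 = 0.000721 kg/m³.

0.000721 kg/m³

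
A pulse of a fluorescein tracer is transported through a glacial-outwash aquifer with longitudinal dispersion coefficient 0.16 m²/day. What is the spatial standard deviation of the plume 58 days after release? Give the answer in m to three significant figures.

4.31 m

Dispersive spreading gives a Gaussian with σ² = 2Dt; advection only shifts the center.
σ = √(2 × 0.16 × 58) = 4.31 m.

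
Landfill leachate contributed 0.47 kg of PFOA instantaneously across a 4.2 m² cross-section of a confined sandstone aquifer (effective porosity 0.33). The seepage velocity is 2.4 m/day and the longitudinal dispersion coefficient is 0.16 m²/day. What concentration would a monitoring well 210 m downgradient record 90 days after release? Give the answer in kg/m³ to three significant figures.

0.0135 kg/m³

For an instantaneous plane source, C(x,t) = M/(n_e·A·√(4πDt)) · exp(−(x−vt)²/(4Dt)), with n_e·A the pore (flow) area.
Plume center vt = 2.4 × 90 = 216 m, so the well at 210 m is 6 m upgradient of the peak.
√(4πDt) = 13.45 m, giving peak height M/(n_e·A·√(4πDt)) = 0.47/(0.33 × 4.2 × 13.45) = 0.02521 kg/m³.
(x−vt)²/(4Dt) = (-6)²/(4 × 0.16 × 90) = 0.6250; exp(−0.6250) = 0.5353.
C = 0.02521 × 0.5353 = 0.0135 kg/m³.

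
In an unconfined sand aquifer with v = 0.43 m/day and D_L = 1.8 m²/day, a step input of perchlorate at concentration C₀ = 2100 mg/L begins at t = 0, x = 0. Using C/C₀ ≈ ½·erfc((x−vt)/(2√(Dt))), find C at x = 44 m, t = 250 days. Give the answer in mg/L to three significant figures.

For a continuous step input, C/C₀ ≈ ½·erfc((x−vt)/(2√(Dt))).
vt = 0.43 × 250 = 107.5 m and 2√(Dt) = 2√(1.8 × 250) = 42.43 m.
Argument (x−vt)/(2√(Dt)) = (44 − 107.5)/42.43 = -1.497; ½·erfc(-1.497) = 0.9829.
C = 2100 × 0.9829 = 2060 mg/L.

2060 mg/L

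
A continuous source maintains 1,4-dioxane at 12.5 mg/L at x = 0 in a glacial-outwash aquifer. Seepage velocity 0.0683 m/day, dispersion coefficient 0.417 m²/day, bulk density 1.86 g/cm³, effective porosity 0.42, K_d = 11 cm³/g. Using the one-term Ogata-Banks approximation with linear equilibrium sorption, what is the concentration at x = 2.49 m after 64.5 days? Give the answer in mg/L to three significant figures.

0.131 mg/L

Retardation factor R = 1 + ρ_b·K_d/n = 1 + 1.86 × 11/0.42 = 49.71.
Sorption retards both mechanisms: v_R = v/R = 0.001374 m/day, D_R = D/R = 0.008389 m²/day.
v_R·t = 0.001374 × 64.5 = 0.088623 m; 2√(D_R t) = 1.471 m; argument = (2.49 − 0.088623)/1.471 = 1.632.
C = C₀ × ½·erfc(1.632) = 12.5 × 0.01050 = 0.131 mg/L.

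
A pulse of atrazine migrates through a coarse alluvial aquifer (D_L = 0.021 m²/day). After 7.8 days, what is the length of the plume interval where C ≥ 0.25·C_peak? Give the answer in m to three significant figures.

The plume is Gaussian with σ = √(2Dt) = √(2 × 0.021 × 7.8) = 0.5724 m.
C/C_peak = exp(−Δx²/(2σ²)) = 0.25 ⇒ Δx = σ·√(−2 ln 0.25) = 0.5724 × 1.665 = 0.9530 m.
Width = 2Δx = 1.91 m.

1.91 m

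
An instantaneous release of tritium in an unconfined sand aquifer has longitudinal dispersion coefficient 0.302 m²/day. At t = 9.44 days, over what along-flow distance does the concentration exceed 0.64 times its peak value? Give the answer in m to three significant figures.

The plume is Gaussian with σ = √(2Dt) = √(2 × 0.302 × 9.44) = 2.388 m.
C/C_peak = exp(−Δx²/(2σ²)) = 0.64 ⇒ Δx = σ·√(−2 ln 0.64) = 2.388 × 0.9448 = 2.256 m.
Width = 2Δx = 4.51 m.

4.51 m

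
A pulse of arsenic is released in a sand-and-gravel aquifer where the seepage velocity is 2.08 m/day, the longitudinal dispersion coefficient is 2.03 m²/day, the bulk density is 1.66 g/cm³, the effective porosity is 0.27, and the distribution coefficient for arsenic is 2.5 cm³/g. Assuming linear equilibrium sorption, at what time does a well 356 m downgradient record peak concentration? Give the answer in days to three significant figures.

2790 days

Retardation factor R = 1 + ρ_b·K_d/n = 1 + 1.66 × 2.5/0.27 = 16.37.
Sorption retards both mechanisms: v_R = v/R = 0.1271 m/day, D_R = D/R = 0.1240 m²/day.
Peak time from v_R²t² + 2D_R t − x² = 0: t = (√(D_R² + v_R²x²) − D_R)/v_R².
√(D_R² + v_R²x²) = √(0.1240² + 0.1271² × 356²) = 45.25; v_R² = 0.01615.
t = (45.25 − 0.1240)/0.01615 = 2790 days.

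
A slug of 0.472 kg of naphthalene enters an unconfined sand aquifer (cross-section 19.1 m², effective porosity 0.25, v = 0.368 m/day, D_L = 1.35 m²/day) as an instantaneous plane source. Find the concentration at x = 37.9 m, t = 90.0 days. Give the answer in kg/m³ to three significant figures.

0.00241 kg/m³

For an instantaneous plane source, C(x,t) = M/(n_e·A·√(4πDt)) · exp(−(x−vt)²/(4Dt)), with n_e·A the pore (flow) area.
Plume center vt = 0.368 × 90.0 = 33.12 m, so the well at 37.9 m is 4.78 m downgradient of the peak.
√(4πDt) = 39.07 m, giving peak height M/(n_e·A·√(4πDt)) = 0.472/(0.25 × 19.1 × 39.07) = 0.002530 kg/m³.
(x−vt)²/(4Dt) = (4.78)²/(4 × 1.35 × 90.0) = 0.04701; exp(−0.04701) = 0.9541.
C = 0.002530 × 0.9541 = 0.00241 kg/m³.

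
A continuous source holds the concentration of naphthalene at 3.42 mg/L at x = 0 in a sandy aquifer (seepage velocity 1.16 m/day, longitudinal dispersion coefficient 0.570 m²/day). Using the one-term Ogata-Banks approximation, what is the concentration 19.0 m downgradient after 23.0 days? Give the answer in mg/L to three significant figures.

3.19 mg/L

For a continuous step input, C/C₀ ≈ ½·erfc((x−vt)/(2√(Dt))).
vt = 1.16 × 23.0 = 26.68 m and 2√(Dt) = 2√(0.570 × 23.0) = 7.242 m.
Argument (x−vt)/(2√(Dt)) = (19.0 − 26.68)/7.242 = -1.060; ½·erfc(-1.060) = 0.9331.
C = 3.42 × 0.9331 = 3.19 mg/L.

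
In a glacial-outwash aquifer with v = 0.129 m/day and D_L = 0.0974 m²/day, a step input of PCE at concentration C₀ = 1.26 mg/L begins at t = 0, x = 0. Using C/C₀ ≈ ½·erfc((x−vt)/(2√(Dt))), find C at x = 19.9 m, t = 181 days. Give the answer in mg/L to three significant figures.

For a continuous step input, C/C₀ ≈ ½·erfc((x−vt)/(2√(Dt))).
vt = 0.129 × 181 = 23.349 m and 2√(Dt) = 2√(0.0974 × 181) = 8.397 m.
Argument (x−vt)/(2√(Dt)) = (19.9 − 23.349)/8.397 = -0.4107; ½·erfc(-0.4107) = 0.7193.
C = 1.26 × 0.7193 = 0.906 mg/L.

0.906 mg/L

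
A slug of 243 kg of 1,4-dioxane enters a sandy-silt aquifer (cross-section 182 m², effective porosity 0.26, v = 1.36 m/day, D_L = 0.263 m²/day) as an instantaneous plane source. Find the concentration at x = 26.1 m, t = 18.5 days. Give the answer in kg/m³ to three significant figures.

0.628 kg/m³

For an instantaneous plane source, C(x,t) = M/(n_e·A·√(4πDt)) · exp(−(x−vt)²/(4Dt)), with n_e·A the pore (flow) area.
Plume center vt = 1.36 × 18.5 = 25.16 m, so the well at 26.1 m is 0.94 m downgradient of the peak.
√(4πDt) = 7.819 m, giving peak height M/(n_e·A·√(4πDt)) = 243/(0.26 × 182 × 7.819) = 0.6568 kg/m³.
(x−vt)²/(4Dt) = (0.94)²/(4 × 0.263 × 18.5) = 0.04540; exp(−0.04540) = 0.9556.
C = 0.6568 × 0.9556 = 0.628 kg/m³.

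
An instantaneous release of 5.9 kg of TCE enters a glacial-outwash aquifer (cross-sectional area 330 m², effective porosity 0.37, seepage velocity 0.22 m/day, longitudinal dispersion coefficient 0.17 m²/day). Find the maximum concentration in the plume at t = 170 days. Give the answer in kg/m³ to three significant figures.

0.00254 kg/m³

The peak of an instantaneous 1D plume sits at x = vt; there the Gaussian factor is 1 and C_max = M/(n_e·A·√(4πDt)), where n_e·A is the pore area the mass is dissolved in.
√(4πDt) = √(4π × 0.17 × 170) = 19.06 m, so C_max = 5.9/(0.37 × 330 × 19.06) = 0.00254 kg/m³.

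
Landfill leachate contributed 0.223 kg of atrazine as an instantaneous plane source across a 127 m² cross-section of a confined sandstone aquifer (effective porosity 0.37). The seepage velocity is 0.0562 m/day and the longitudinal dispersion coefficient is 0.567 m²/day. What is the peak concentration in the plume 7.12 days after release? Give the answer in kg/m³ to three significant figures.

0.000666 kg/m³

The peak of an instantaneous 1D plume sits at x = vt; there the Gaussian factor is 1 and C_max = M/(n_e·A·√(4πDt)), where n_e·A is the pore area the mass is dissolved in.
√(4πDt) = √(4π × 0.567 × 7.12) = 7.123 m, so C_max = 0.223/(0.37 × 127 × 7.123) = 0.000666 kg/m³.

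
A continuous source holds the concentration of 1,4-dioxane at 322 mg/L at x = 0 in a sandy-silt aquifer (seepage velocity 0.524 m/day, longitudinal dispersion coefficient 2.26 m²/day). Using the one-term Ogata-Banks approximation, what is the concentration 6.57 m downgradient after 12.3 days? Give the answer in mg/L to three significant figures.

For a continuous step input, C/C₀ ≈ ½·erfc((x−vt)/(2√(Dt))).
vt = 0.524 × 12.3 = 6.4452 m and 2√(Dt) = 2√(2.26 × 12.3) = 10.54 m.
Argument (x−vt)/(2√(Dt)) = (6.57 − 6.4452)/10.54 = 0.01184; ½·erfc(0.01184) = 0.4933.
C = 322 × 0.4933 = 159 mg/L.

159 mg/L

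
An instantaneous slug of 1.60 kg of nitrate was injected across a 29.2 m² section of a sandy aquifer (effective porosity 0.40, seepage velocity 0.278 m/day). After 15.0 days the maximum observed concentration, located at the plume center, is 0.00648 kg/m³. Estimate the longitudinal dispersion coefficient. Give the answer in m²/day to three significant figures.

2.37 m²/day

At the plume center C_max = M/(n_e·A·√(4πDt)), so D = M²/(4πt·(n_e·A·C_max)²).
n_e·A·C_max = 0.40 × 29.2 × 0.00648 = 0.07569 kg/m.
D = 1.60²/(4π × 15.0 × 0.07569²) = 2.37 m²/day.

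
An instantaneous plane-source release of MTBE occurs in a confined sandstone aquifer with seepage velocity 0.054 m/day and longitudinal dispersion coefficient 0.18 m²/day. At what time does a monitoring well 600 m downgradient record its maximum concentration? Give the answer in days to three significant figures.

For the 1D instantaneous-source solution, setting ∂C/∂t = 0 at fixed x gives v²t² + 2Dt − x² = 0, so t = (√(D² + v²x²) − D)/v².
√(D² + v²x²) = √(0.18² + 0.054² × 600²) = 32.40; v² = 0.002916.
t = (32.40 − 0.18)/0.002916 = 11000 days (vs. the pure-advection estimate x/v = 11100 d).

11000 days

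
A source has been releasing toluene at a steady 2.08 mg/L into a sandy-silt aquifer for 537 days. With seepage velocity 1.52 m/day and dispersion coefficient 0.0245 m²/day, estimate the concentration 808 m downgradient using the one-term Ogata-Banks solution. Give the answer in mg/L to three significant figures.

For a continuous step input, C/C₀ ≈ ½·erfc((x−vt)/(2√(Dt))).
vt = 1.52 × 537 = 816.24 m and 2√(Dt) = 2√(0.0245 × 537) = 7.254 m.
Argument (x−vt)/(2√(Dt)) = (808 − 816.24)/7.254 = -1.136; ½·erfc(-1.136) = 0.9459.
C = 2.08 × 0.9459 = 1.97 mg/L.

1.97 mg/L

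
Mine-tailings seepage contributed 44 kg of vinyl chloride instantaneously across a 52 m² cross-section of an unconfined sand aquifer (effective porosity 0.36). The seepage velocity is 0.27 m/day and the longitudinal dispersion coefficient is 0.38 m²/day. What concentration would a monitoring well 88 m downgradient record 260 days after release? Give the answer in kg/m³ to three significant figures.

For an instantaneous plane source, C(x,t) = M/(n_e·A·√(4πDt)) · exp(−(x−vt)²/(4Dt)), with n_e·A the pore (flow) area.
Plume center vt = 0.27 × 260 = 70.2 m, so the well at 88 m is 17.8 m downgradient of the peak.
√(4πDt) = 35.24 m, giving peak height M/(n_e·A·√(4πDt)) = 44/(0.36 × 52 × 35.24) = 0.06670 kg/m³.
(x−vt)²/(4Dt) = (17.8)²/(4 × 0.38 × 260) = 0.8017; exp(−0.8017) = 0.4486.
C = 0.06670 × 0.4486 = 0.0299 kg/m³.

0.0299 kg/m³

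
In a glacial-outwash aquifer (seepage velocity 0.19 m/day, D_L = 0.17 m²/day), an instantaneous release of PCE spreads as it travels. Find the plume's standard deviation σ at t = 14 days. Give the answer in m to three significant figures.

Dispersive spreading gives a Gaussian with σ² = 2Dt; advection only shifts the center.
σ = √(2 × 0.17 × 14) = 2.18 m.

2.18 m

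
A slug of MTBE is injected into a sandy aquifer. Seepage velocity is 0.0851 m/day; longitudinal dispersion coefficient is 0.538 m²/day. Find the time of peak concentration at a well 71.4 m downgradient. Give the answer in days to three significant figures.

For the 1D instantaneous-source solution, setting ∂C/∂t = 0 at fixed x gives v²t² + 2Dt − x² = 0, so t = (√(D² + v²x²) − D)/v².
√(D² + v²x²) = √(0.538² + 0.0851² × 71.4²) = 6.100; v² = 0.00724201.
t = (6.100 − 0.538)/0.00724201 = 768 days (vs. the pure-advection estimate x/v = 839 d).

768 days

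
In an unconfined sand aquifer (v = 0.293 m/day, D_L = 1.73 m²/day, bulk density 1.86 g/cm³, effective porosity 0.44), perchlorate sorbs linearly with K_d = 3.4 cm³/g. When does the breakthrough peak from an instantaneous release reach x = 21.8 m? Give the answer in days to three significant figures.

875 days

Retardation factor R = 1 + ρ_b·K_d/n = 1 + 1.86 × 3.4/0.44 = 15.37.
Sorption retards both mechanisms: v_R = v/R = 0.01906 m/day, D_R = D/R = 0.1126 m²/day.
Peak time from v_R²t² + 2D_R t − x² = 0: t = (√(D_R² + v_R²x²) − D_R)/v_R².
√(D_R² + v_R²x²) = √(0.1126² + 0.01906² × 21.8²) = 0.4305; v_R² = 0.0003633.
t = (0.4305 − 0.1126)/0.0003633 = 875 days.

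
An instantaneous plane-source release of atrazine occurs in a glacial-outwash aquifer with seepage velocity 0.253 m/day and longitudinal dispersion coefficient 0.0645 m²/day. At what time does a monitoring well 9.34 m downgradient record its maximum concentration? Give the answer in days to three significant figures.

For the 1D instantaneous-source solution, setting ∂C/∂t = 0 at fixed x gives v²t² + 2Dt − x² = 0, so t = (√(D² + v²x²) − D)/v².
√(D² + v²x²) = √(0.0645² + 0.253² × 9.34²) = 2.364; v² = 0.064009.
t = (2.364 − 0.0645)/0.064009 = 35.9 days (vs. the pure-advection estimate x/v = 36.9 d).

35.9 days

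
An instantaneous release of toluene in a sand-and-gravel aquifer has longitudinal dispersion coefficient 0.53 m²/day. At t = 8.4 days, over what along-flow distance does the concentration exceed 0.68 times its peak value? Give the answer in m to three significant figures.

5.24 m

The plume is Gaussian with σ = √(2Dt) = √(2 × 0.53 × 8.4) = 2.984 m.
C/C_peak = exp(−Δx²/(2σ²)) = 0.68 ⇒ Δx = σ·√(−2 ln 0.68) = 2.984 × 0.8783 = 2.621 m.
Width = 2Δx = 5.24 m.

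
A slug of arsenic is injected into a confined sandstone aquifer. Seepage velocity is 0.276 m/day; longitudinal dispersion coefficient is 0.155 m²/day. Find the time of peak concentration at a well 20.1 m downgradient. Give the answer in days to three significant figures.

70.8 days

For the 1D instantaneous-source solution, setting ∂C/∂t = 0 at fixed x gives v²t² + 2Dt − x² = 0, so t = (√(D² + v²x²) − D)/v².
√(D² + v²x²) = √(0.155² + 0.276² × 20.1²) = 5.550; v² = 0.076176.
t = (5.550 − 0.155)/0.076176 = 70.8 days (vs. the pure-advection estimate x/v = 72.8 d).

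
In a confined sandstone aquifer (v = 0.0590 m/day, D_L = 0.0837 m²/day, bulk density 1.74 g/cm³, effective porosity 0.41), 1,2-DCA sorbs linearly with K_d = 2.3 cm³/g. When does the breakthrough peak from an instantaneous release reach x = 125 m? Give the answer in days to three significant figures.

22500 days

Retardation factor R = 1 + ρ_b·K_d/n = 1 + 1.74 × 2.3/0.41 = 10.76.
Sorption retards both mechanisms: v_R = v/R = 0.005483 m/day, D_R = D/R = 0.007779 m²/day.
Peak time from v_R²t² + 2D_R t − x² = 0: t = (√(D_R² + v_R²x²) − D_R)/v_R².
√(D_R² + v_R²x²) = √(0.007779² + 0.005483² × 125²) = 0.6854; v_R² = 3.006e-05.
t = (0.6854 − 0.007779)/3.006e-05 = 22500 days.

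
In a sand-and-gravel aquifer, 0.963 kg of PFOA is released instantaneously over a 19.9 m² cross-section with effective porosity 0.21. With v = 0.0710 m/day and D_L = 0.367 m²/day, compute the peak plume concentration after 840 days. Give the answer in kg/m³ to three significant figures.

The peak of an instantaneous 1D plume sits at x = vt; there the Gaussian factor is 1 and C_max = M/(n_e·A·√(4πDt)), where n_e·A is the pore area the mass is dissolved in.
√(4πDt) = √(4π × 0.367 × 840) = 62.24 m, so C_max = 0.963/(0.21 × 19.9 × 62.24) = 0.00370 kg/m³.

0.00370 kg/m³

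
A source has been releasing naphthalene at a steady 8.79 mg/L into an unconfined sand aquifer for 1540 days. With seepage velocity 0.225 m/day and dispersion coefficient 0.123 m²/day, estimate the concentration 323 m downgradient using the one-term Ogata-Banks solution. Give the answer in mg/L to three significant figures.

For a continuous step input, C/C₀ ≈ ½·erfc((x−vt)/(2√(Dt))).
vt = 0.225 × 1540 = 346.5 m and 2√(Dt) = 2√(0.123 × 1540) = 27.53 m.
Argument (x−vt)/(2√(Dt)) = (323 − 346.5)/27.53 = -0.8536; ½·erfc(-0.8536) = 0.8863.
C = 8.79 × 0.8863 = 7.79 mg/L.

7.79 mg/L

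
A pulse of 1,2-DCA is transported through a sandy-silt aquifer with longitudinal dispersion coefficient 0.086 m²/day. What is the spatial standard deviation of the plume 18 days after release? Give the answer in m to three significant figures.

1.76 m

Dispersive spreading gives a Gaussian with σ² = 2Dt; advection only shifts the center.
σ = √(2 × 0.086 × 18) = 1.76 m.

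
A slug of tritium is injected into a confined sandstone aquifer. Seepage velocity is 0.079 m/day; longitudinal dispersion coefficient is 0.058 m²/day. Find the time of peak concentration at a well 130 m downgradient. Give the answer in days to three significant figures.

1640 days

For the 1D instantaneous-source solution, setting ∂C/∂t = 0 at fixed x gives v²t² + 2Dt − x² = 0, so t = (√(D² + v²x²) − D)/v².
√(D² + v²x²) = √(0.058² + 0.079² × 130²) = 10.27; v² = 0.006241.
t = (10.27 − 0.058)/0.006241 = 1640 days (vs. the pure-advection estimate x/v = 1650 d).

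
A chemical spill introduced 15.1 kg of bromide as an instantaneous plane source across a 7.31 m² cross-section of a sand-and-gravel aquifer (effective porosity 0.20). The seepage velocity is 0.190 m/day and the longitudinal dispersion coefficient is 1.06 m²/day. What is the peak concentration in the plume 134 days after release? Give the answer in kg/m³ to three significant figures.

The peak of an instantaneous 1D plume sits at x = vt; there the Gaussian factor is 1 and C_max = M/(n_e·A·√(4πDt)), where n_e·A is the pore area the mass is dissolved in.
√(4πDt) = √(4π × 1.06 × 134) = 42.25 m, so C_max = 15.1/(0.20 × 7.31 × 42.25) = 0.244 kg/m³.

0.244 kg/m³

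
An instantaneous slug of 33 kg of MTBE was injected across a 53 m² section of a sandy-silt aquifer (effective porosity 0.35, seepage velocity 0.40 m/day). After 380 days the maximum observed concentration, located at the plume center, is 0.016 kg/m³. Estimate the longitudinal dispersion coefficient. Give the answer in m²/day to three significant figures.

At the plume center C_max = M/(n_e·A·√(4πDt)), so D = M²/(4πt·(n_e·A·C_max)²).
n_e·A·C_max = 0.35 × 53 × 0.016 = 0.2968 kg/m.
D = 33²/(4π × 380 × 0.2968²) = 2.59 m²/day.

2.59 m²/day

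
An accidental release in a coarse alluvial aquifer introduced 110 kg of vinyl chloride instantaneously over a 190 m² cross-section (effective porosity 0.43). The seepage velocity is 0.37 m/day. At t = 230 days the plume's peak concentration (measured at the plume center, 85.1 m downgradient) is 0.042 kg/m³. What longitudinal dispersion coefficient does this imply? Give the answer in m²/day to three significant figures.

At the plume center C_max = M/(n_e·A·√(4πDt)), so D = M²/(4πt·(n_e·A·C_max)²).
n_e·A·C_max = 0.43 × 190 × 0.042 = 3.431 kg/m.
D = 110²/(4π × 230 × 3.431²) = 0.356 m²/day.

0.356 m²/day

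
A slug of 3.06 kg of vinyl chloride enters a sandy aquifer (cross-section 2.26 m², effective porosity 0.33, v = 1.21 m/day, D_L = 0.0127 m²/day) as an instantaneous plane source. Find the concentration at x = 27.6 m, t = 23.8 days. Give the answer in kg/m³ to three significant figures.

0.642 kg/m³

For an instantaneous plane source, C(x,t) = M/(n_e·A·√(4πDt)) · exp(−(x−vt)²/(4Dt)), with n_e·A the pore (flow) area.
Plume center vt = 1.21 × 23.8 = 28.798 m, so the well at 27.6 m is 1.198 m upgradient of the peak.
√(4πDt) = 1.949 m, giving peak height M/(n_e·A·√(4πDt)) = 3.06/(0.33 × 2.26 × 1.949) = 2.105 kg/m³.
(x−vt)²/(4Dt) = (-1.198)²/(4 × 0.0127 × 23.8) = 1.187; exp(−1.187) = 0.3051.
C = 2.105 × 0.3051 = 0.642 kg/m³.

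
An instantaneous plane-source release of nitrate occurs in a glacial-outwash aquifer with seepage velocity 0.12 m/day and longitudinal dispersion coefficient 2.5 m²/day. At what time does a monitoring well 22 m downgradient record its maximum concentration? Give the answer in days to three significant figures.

78.9 days

For the 1D instantaneous-source solution, setting ∂C/∂t = 0 at fixed x gives v²t² + 2Dt − x² = 0, so t = (√(D² + v²x²) − D)/v².
√(D² + v²x²) = √(2.5² + 0.12² × 22²) = 3.636; v² = 0.0144.
t = (3.636 − 2.5)/0.0144 = 78.9 days (vs. the pure-advection estimate x/v = 183 d).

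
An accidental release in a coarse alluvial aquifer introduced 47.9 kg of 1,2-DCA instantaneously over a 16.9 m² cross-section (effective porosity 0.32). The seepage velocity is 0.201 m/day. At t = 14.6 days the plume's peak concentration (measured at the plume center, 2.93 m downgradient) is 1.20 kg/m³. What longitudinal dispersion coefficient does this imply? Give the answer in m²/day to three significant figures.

0.297 m²/day

At the plume center C_max = M/(n_e·A·√(4πDt)), so D = M²/(4πt·(n_e·A·C_max)²).
n_e·A·C_max = 0.32 × 16.9 × 1.20 = 6.490 kg/m.
D = 47.9²/(4π × 14.6 × 6.490²) = 0.297 m²/day.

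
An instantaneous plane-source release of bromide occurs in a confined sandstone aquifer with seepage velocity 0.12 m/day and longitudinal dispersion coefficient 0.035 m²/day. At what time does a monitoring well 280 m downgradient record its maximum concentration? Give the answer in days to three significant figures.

2330 days

For the 1D instantaneous-source solution, setting ∂C/∂t = 0 at fixed x gives v²t² + 2Dt − x² = 0, so t = (√(D² + v²x²) − D)/v².
√(D² + v²x²) = √(0.035² + 0.12² × 280²) = 33.60; v² = 0.0144.
t = (33.60 − 0.035)/0.0144 = 2330 days (vs. the pure-advection estimate x/v = 2330 d).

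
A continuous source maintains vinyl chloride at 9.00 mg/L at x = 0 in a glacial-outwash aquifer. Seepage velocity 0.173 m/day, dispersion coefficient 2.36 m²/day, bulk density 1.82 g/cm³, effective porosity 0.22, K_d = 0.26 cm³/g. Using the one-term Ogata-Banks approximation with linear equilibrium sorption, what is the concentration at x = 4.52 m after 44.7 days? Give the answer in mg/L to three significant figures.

Retardation factor R = 1 + ρ_b·K_d/n = 1 + 1.82 × 0.26/0.22 = 3.151.
Sorption retards both mechanisms: v_R = v/R = 0.05490 m/day, D_R = D/R = 0.7490 m²/day.
v_R·t = 0.05490 × 44.7 = 2.45403 m; 2√(D_R t) = 11.57 m; argument = (4.52 − 2.45403)/11.57 = 0.1786.
C = C₀ × ½·erfc(0.1786) = 9.00 × 0.4003 = 3.60 mg/L.

3.60 mg/L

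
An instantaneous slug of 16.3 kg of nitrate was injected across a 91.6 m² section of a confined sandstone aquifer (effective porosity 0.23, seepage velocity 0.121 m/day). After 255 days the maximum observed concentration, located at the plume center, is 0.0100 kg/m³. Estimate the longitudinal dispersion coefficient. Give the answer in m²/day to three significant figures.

At the plume center C_max = M/(n_e·A·√(4πDt)), so D = M²/(4πt·(n_e·A·C_max)²).
n_e·A·C_max = 0.23 × 91.6 × 0.0100 = 0.2107 kg/m.
D = 16.3²/(4π × 255 × 0.2107²) = 1.87 m²/day.

1.87 m²/day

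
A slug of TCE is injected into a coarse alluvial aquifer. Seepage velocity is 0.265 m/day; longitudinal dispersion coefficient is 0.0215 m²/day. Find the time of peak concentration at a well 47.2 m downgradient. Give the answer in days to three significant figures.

For the 1D instantaneous-source solution, setting ∂C/∂t = 0 at fixed x gives v²t² + 2Dt − x² = 0, so t = (√(D² + v²x²) − D)/v².
√(D² + v²x²) = √(0.0215² + 0.265² × 47.2²) = 12.51; v² = 0.070225.
t = (12.51 − 0.0215)/0.070225 = 178 days (vs. the pure-advection estimate x/v = 178 d).

178 days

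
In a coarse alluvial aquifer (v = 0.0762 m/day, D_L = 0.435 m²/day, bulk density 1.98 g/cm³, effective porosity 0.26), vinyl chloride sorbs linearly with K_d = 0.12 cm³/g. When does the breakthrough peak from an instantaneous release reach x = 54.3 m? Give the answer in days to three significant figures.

1230 days

Retardation factor R = 1 + ρ_b·K_d/n = 1 + 1.98 × 0.12/0.26 = 1.914.
Sorption retards both mechanisms: v_R = v/R = 0.03981 m/day, D_R = D/R = 0.2273 m²/day.
Peak time from v_R²t² + 2D_R t − x² = 0: t = (√(D_R² + v_R²x²) − D_R)/v_R².
√(D_R² + v_R²x²) = √(0.2273² + 0.03981² × 54.3²) = 2.174; v_R² = 0.001585.
t = (2.174 − 0.2273)/0.001585 = 1230 days.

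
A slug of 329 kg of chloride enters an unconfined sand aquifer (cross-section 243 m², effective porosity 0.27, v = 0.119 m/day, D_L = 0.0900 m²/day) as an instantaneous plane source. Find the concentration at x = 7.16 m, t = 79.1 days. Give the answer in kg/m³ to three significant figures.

0.444 kg/m³

For an instantaneous plane source, C(x,t) = M/(n_e·A·√(4πDt)) · exp(−(x−vt)²/(4Dt)), with n_e·A the pore (flow) area.
Plume center vt = 0.119 × 79.1 = 9.4129 m, so the well at 7.16 m is 2.2529 m upgradient of the peak.
√(4πDt) = 9.458 m, giving peak height M/(n_e·A·√(4πDt)) = 329/(0.27 × 243 × 9.458) = 0.5302 kg/m³.
(x−vt)²/(4Dt) = (-2.2529)²/(4 × 0.0900 × 79.1) = 0.1782; exp(−0.1782) = 0.8368.
C = 0.5302 × 0.8368 = 0.444 kg/m³.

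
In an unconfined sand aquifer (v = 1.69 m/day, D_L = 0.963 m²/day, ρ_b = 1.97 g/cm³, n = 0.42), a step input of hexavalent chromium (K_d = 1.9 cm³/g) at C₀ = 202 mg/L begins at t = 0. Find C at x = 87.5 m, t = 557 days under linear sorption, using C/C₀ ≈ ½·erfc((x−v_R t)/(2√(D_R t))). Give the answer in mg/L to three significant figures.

154 mg/L

Retardation factor R = 1 + ρ_b·K_d/n = 1 + 1.97 × 1.9/0.42 = 9.912.
Sorption retards both mechanisms: v_R = v/R = 0.1705 m/day, D_R = D/R = 0.09715 m²/day.
v_R·t = 0.1705 × 557 = 94.9685 m; 2√(D_R t) = 14.71 m; argument = (87.5 − 94.9685)/14.71 = -0.5077.
C = C₀ × ½·erfc(-0.5077) = 202 × 0.7636 = 154 mg/L.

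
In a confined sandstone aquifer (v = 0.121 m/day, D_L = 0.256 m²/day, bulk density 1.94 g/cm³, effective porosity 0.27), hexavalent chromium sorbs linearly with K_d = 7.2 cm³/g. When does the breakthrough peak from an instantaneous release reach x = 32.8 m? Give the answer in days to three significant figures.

Retardation factor R = 1 + ρ_b·K_d/n = 1 + 1.94 × 7.2/0.27 = 52.73.
Sorption retards both mechanisms: v_R = v/R = 0.002295 m/day, D_R = D/R = 0.004855 m²/day.
Peak time from v_R²t² + 2D_R t − x² = 0: t = (√(D_R² + v_R²x²) − D_R)/v_R².
√(D_R² + v_R²x²) = √(0.004855² + 0.002295² × 32.8²) = 0.07543; v_R² = 5.267e-06.
t = (0.07543 − 0.004855)/5.267e-06 = 13400 days.

13400 days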